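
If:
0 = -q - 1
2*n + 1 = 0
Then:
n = -1/2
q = -1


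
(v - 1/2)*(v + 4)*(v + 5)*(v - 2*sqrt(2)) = v^4 - 2*sqrt(2)*v^3 + 17*v^3/2 - 17*sqrt(2)*v^2 + 31*v^2/2 - 31*sqrt(2)*v - 10*v + 20*sqrt(2)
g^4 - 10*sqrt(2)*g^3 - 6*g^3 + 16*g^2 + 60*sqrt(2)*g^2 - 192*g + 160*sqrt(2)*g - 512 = (g - 8)*(g + 2)*(g - 8*sqrt(2))*(g - 2*sqrt(2))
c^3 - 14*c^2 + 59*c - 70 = (c - 7)*(c - 5)*(c - 2)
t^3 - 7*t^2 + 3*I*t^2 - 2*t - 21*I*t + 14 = (t - 7)*(t + I)*(t + 2*I)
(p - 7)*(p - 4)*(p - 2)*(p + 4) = p^4 - 9*p^3 - 2*p^2 + 144*p - 224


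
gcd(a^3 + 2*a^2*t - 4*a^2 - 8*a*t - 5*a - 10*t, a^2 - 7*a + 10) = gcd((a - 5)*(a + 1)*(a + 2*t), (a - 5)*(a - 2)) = a - 5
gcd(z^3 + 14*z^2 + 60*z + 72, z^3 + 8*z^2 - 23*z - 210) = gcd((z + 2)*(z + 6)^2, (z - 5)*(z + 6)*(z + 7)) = z + 6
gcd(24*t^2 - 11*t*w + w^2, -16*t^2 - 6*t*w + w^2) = 8*t - w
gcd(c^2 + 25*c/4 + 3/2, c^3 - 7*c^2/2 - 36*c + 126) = c + 6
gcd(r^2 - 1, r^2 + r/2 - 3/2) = r - 1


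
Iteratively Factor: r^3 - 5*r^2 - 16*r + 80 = (r - 5)*(r^2 - 16) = (r - 5)*(r - 4)*(r + 4)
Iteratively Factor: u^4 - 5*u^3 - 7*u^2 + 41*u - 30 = (u + 3)*(u^3 - 8*u^2 + 17*u - 10) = (u - 1)*(u + 3)*(u^2 - 7*u + 10) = (u - 2)*(u - 1)*(u + 3)*(u - 5)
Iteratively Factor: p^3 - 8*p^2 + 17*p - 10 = (p - 1)*(p^2 - 7*p + 10) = (p - 5)*(p - 1)*(p - 2)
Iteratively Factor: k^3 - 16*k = (k)*(k^2 - 16) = k*(k - 4)*(k + 4)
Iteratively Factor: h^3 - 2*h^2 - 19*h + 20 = (h - 1)*(h^2 - h - 20) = (h - 1)*(h + 4)*(h - 5)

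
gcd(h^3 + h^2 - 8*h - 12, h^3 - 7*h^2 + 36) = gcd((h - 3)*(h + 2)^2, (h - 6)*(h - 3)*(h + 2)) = h^2 - h - 6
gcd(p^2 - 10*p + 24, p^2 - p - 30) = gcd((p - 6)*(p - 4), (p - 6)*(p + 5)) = p - 6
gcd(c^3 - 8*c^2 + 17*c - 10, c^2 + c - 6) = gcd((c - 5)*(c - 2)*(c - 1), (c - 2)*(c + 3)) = c - 2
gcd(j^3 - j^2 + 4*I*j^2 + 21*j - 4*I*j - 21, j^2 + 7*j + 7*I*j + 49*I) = j + 7*I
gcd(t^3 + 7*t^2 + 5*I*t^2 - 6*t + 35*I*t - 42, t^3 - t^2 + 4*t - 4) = t + 2*I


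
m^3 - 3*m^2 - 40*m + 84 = (m - 7)*(m - 2)*(m + 6)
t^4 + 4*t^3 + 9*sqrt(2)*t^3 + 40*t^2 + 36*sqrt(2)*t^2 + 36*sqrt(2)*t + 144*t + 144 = (t + 2)^2*(t + 3*sqrt(2))*(t + 6*sqrt(2))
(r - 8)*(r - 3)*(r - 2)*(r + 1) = r^4 - 12*r^3 + 33*r^2 - 2*r - 48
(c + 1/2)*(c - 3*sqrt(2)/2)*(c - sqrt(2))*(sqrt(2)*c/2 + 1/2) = sqrt(2)*c^4/2 - 2*c^3 + sqrt(2)*c^3/4 - c^2 + sqrt(2)*c^2/4 + sqrt(2)*c/8 + 3*c/2 + 3/4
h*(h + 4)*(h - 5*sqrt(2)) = h^3 - 5*sqrt(2)*h^2 + 4*h^2 - 20*sqrt(2)*h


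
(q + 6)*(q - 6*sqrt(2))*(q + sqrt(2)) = q^3 - 5*sqrt(2)*q^2 + 6*q^2 - 30*sqrt(2)*q - 12*q - 72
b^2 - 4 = (b - 2)*(b + 2)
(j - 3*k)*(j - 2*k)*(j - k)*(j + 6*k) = j^4 - 25*j^2*k^2 + 60*j*k^3 - 36*k^4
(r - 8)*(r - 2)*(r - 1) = r^3 - 11*r^2 + 26*r - 16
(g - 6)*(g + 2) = g^2 - 4*g - 12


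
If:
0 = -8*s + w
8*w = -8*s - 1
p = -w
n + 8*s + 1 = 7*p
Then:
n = -1/9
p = 1/9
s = -1/72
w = -1/9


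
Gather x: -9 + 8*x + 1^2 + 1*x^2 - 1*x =x^2 + 7*x - 8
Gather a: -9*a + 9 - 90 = -9*a - 81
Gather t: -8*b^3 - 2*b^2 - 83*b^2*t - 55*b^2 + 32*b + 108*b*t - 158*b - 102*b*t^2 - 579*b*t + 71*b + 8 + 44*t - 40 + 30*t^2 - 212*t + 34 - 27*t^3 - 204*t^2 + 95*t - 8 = -8*b^3 - 57*b^2 - 55*b - 27*t^3 + t^2*(-102*b - 174) + t*(-83*b^2 - 471*b - 73) - 6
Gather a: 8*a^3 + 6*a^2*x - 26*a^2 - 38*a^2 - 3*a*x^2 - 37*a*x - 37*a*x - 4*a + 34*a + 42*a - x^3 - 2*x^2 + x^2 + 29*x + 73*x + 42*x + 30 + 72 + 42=8*a^3 + a^2*(6*x - 64) + a*(-3*x^2 - 74*x + 72) - x^3 - x^2 + 144*x + 144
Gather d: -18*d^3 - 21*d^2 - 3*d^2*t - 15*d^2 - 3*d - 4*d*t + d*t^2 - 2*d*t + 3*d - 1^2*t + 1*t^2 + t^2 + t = -18*d^3 + d^2*(-3*t - 36) + d*(t^2 - 6*t) + 2*t^2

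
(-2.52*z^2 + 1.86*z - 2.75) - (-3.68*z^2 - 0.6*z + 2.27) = 1.16*z^2 + 2.46*z - 5.02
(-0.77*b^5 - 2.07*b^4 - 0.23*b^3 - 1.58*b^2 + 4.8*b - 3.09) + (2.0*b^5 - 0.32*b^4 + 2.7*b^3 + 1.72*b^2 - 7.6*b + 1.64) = 1.23*b^5 - 2.39*b^4 + 2.47*b^3 + 0.14*b^2 - 2.8*b - 1.45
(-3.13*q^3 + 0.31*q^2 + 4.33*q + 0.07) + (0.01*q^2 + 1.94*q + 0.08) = -3.13*q^3 + 0.32*q^2 + 6.27*q + 0.15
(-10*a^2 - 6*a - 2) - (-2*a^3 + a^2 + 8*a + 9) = 2*a^3 - 11*a^2 - 14*a - 11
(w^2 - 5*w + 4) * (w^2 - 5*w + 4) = w^4 - 10*w^3 + 33*w^2 - 40*w + 16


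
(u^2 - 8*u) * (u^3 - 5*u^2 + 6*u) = u^5 - 13*u^4 + 46*u^3 - 48*u^2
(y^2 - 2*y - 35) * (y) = y^3 - 2*y^2 - 35*y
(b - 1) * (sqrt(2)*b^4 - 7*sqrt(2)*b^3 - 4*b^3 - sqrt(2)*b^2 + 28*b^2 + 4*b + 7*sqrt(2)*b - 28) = sqrt(2)*b^5 - 8*sqrt(2)*b^4 - 4*b^4 + 6*sqrt(2)*b^3 + 32*b^3 - 24*b^2 + 8*sqrt(2)*b^2 - 32*b - 7*sqrt(2)*b + 28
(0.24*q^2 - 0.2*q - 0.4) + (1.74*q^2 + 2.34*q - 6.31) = 1.98*q^2 + 2.14*q - 6.71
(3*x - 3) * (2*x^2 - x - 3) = 6*x^3 - 9*x^2 - 6*x + 9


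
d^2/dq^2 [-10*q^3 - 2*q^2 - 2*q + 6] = -60*q - 4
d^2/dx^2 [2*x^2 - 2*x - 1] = 4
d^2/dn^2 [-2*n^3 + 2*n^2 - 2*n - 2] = 4 - 12*n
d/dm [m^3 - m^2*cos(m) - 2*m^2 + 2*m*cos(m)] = m^2*sin(m) + 3*m^2 - 2*sqrt(2)*m*sin(m + pi/4) - 4*m + 2*cos(m)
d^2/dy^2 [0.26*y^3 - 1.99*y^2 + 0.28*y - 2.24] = 1.56*y - 3.98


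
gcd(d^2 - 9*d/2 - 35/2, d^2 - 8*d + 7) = d - 7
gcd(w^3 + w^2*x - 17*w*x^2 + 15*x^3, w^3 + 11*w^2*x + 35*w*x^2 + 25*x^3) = w + 5*x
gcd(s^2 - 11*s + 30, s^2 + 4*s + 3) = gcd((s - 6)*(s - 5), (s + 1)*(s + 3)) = 1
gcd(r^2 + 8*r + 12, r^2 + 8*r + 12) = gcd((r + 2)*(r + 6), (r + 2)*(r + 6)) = r^2 + 8*r + 12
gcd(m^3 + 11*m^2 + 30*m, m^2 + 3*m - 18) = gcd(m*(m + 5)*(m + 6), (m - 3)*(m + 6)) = m + 6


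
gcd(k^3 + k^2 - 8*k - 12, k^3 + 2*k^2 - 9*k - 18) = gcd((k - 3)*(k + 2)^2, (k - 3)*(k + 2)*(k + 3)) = k^2 - k - 6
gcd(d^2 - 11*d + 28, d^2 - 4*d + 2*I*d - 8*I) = d - 4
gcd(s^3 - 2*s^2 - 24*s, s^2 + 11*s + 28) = s + 4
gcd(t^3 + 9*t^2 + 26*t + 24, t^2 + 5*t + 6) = t^2 + 5*t + 6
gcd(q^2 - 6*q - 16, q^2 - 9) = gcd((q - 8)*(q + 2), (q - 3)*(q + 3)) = 1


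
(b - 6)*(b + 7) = b^2 + b - 42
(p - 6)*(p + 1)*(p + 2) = p^3 - 3*p^2 - 16*p - 12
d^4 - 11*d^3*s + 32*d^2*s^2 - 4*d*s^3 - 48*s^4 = (d - 6*s)*(d - 4*s)*(d - 2*s)*(d + s)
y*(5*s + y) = 5*s*y + y^2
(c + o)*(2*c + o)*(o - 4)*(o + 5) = 2*c^2*o^2 + 2*c^2*o - 40*c^2 + 3*c*o^3 + 3*c*o^2 - 60*c*o + o^4 + o^3 - 20*o^2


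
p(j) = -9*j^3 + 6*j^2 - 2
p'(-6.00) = -1044.00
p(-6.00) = 2158.00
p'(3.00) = -207.00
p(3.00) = -191.00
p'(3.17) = -233.28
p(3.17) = -228.40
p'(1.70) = -57.63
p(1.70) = -28.88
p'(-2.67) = -224.52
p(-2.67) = 212.08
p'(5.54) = -762.19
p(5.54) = -1348.13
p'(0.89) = -10.71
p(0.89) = -3.59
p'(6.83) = -1177.56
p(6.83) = -2589.61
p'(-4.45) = -588.07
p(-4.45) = 909.91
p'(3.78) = -340.43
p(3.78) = -402.36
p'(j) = -27*j^2 + 12*j = 3*j*(4 - 9*j)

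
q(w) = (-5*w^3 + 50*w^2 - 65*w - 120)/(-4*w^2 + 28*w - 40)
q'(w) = (8*w - 28)*(-5*w^3 + 50*w^2 - 65*w - 120)/(-4*w^2 + 28*w - 40)^2 + (-15*w^2 + 100*w - 65)/(-4*w^2 + 28*w - 40) = 5*(w^4 - 14*w^3 + 87*w^2 - 248*w + 298)/(4*(w^4 - 14*w^3 + 69*w^2 - 140*w + 100))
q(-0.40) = 1.65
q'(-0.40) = 3.07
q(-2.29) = -2.81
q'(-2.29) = 1.94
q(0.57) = 5.59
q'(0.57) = 5.68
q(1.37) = 14.00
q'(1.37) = 21.28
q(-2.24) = -2.71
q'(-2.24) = 1.95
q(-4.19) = -6.14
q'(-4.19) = 1.62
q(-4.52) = -6.67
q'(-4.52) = 1.59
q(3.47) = 5.29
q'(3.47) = 11.13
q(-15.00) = -21.31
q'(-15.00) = 1.31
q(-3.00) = -4.12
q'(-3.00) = 1.78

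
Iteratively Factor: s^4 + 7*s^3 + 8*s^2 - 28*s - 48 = (s + 4)*(s^3 + 3*s^2 - 4*s - 12) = (s - 2)*(s + 4)*(s^2 + 5*s + 6) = (s - 2)*(s + 3)*(s + 4)*(s + 2)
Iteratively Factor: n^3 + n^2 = (n)*(n^2 + n) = n^2*(n + 1)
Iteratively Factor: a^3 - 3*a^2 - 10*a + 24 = (a + 3)*(a^2 - 6*a + 8) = (a - 2)*(a + 3)*(a - 4)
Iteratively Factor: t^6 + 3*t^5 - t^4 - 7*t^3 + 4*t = (t + 2)*(t^5 + t^4 - 3*t^3 - t^2 + 2*t) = (t + 2)^2*(t^4 - t^3 - t^2 + t) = (t - 1)*(t + 2)^2*(t^3 - t) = t*(t - 1)*(t + 2)^2*(t^2 - 1) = t*(t - 1)*(t + 1)*(t + 2)^2*(t - 1)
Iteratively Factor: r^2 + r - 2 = (r - 1)*(r + 2)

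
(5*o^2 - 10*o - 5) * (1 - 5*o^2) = -25*o^4 + 50*o^3 + 30*o^2 - 10*o - 5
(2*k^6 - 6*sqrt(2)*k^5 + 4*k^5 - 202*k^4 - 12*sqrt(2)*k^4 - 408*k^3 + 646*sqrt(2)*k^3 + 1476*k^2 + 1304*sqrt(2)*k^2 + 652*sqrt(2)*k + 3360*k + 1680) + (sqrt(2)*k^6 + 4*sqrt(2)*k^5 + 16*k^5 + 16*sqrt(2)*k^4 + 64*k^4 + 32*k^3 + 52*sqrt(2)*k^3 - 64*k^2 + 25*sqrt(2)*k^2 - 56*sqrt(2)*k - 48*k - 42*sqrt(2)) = sqrt(2)*k^6 + 2*k^6 - 2*sqrt(2)*k^5 + 20*k^5 - 138*k^4 + 4*sqrt(2)*k^4 - 376*k^3 + 698*sqrt(2)*k^3 + 1412*k^2 + 1329*sqrt(2)*k^2 + 596*sqrt(2)*k + 3312*k - 42*sqrt(2) + 1680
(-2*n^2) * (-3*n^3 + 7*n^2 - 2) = 6*n^5 - 14*n^4 + 4*n^2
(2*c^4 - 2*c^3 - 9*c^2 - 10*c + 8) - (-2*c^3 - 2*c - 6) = 2*c^4 - 9*c^2 - 8*c + 14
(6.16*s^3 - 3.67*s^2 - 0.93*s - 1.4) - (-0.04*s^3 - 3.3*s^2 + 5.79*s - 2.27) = 6.2*s^3 - 0.37*s^2 - 6.72*s + 0.87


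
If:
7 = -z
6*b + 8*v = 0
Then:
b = -4*v/3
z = -7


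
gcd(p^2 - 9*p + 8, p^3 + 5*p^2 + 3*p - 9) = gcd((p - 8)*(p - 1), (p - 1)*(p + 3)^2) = p - 1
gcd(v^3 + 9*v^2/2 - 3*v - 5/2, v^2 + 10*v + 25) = v + 5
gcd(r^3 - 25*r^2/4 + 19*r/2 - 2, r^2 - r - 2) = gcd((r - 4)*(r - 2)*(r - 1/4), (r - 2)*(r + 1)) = r - 2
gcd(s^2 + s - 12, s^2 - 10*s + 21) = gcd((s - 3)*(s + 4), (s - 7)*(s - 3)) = s - 3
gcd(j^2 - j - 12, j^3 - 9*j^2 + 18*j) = 1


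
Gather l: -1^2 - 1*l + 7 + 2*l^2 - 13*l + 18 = 2*l^2 - 14*l + 24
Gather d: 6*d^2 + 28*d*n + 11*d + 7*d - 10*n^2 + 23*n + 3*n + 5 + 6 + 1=6*d^2 + d*(28*n + 18) - 10*n^2 + 26*n + 12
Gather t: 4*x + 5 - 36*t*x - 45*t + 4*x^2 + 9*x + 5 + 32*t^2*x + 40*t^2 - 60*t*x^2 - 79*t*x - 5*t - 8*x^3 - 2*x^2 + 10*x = t^2*(32*x + 40) + t*(-60*x^2 - 115*x - 50) - 8*x^3 + 2*x^2 + 23*x + 10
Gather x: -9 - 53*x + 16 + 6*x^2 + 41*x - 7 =6*x^2 - 12*x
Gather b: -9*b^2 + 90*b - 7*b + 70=-9*b^2 + 83*b + 70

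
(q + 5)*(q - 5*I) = q^2 + 5*q - 5*I*q - 25*I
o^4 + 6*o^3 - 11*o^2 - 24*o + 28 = (o - 2)*(o - 1)*(o + 2)*(o + 7)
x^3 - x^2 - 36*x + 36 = (x - 6)*(x - 1)*(x + 6)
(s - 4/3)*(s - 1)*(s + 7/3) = s^3 - 37*s/9 + 28/9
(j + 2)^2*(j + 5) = j^3 + 9*j^2 + 24*j + 20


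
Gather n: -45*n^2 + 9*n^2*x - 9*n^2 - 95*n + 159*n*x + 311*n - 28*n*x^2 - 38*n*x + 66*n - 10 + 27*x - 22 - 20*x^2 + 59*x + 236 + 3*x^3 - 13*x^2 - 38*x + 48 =n^2*(9*x - 54) + n*(-28*x^2 + 121*x + 282) + 3*x^3 - 33*x^2 + 48*x + 252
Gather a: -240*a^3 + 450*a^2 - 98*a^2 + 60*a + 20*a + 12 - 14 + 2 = -240*a^3 + 352*a^2 + 80*a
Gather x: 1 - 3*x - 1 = -3*x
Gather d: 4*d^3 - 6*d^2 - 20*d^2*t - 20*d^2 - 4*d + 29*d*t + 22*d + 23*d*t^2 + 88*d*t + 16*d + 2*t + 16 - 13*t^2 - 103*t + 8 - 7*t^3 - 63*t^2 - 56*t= 4*d^3 + d^2*(-20*t - 26) + d*(23*t^2 + 117*t + 34) - 7*t^3 - 76*t^2 - 157*t + 24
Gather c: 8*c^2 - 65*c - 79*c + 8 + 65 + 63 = 8*c^2 - 144*c + 136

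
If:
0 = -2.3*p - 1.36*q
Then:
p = -0.591304347826087*q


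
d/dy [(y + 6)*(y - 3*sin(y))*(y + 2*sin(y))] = (y + 6)*(y - 3*sin(y))*(2*cos(y) + 1) - (y + 6)*(y + 2*sin(y))*(3*cos(y) - 1) + (y - 3*sin(y))*(y + 2*sin(y))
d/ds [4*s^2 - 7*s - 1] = 8*s - 7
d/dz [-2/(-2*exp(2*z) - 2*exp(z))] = (-2*exp(z) - 1)*exp(-z)/(exp(z) + 1)^2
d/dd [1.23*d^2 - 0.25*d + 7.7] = 2.46*d - 0.25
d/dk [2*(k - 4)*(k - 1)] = 4*k - 10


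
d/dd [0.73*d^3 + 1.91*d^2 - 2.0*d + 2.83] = 2.19*d^2 + 3.82*d - 2.0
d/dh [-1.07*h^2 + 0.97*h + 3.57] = 0.97 - 2.14*h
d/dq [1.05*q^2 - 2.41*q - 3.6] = 2.1*q - 2.41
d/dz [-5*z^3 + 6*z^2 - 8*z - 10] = -15*z^2 + 12*z - 8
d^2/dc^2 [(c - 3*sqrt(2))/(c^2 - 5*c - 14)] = 2*(-(c - 3*sqrt(2))*(2*c - 5)^2 + (-3*c + 3*sqrt(2) + 5)*(-c^2 + 5*c + 14))/(-c^2 + 5*c + 14)^3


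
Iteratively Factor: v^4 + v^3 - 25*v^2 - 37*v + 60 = (v + 4)*(v^3 - 3*v^2 - 13*v + 15) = (v + 3)*(v + 4)*(v^2 - 6*v + 5) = (v - 5)*(v + 3)*(v + 4)*(v - 1)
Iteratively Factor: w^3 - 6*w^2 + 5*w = (w - 1)*(w^2 - 5*w) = w*(w - 1)*(w - 5)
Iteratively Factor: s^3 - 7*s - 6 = (s + 1)*(s^2 - s - 6) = (s - 3)*(s + 1)*(s + 2)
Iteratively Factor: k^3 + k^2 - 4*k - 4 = (k - 2)*(k^2 + 3*k + 2) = (k - 2)*(k + 1)*(k + 2)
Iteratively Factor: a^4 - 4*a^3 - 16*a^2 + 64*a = (a + 4)*(a^3 - 8*a^2 + 16*a) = (a - 4)*(a + 4)*(a^2 - 4*a) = a*(a - 4)*(a + 4)*(a - 4)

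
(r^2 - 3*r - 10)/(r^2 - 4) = (r - 5)/(r - 2)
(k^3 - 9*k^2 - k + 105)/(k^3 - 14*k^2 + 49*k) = (k^2 - 2*k - 15)/(k*(k - 7))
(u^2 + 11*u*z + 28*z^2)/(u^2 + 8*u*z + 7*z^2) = (u + 4*z)/(u + z)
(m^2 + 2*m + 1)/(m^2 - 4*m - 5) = (m + 1)/(m - 5)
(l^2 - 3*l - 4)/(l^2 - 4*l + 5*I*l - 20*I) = (l + 1)/(l + 5*I)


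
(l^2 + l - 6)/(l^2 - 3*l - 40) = (-l^2 - l + 6)/(-l^2 + 3*l + 40)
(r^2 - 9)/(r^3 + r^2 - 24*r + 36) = (r + 3)/(r^2 + 4*r - 12)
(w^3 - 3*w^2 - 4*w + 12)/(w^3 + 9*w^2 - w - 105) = (w^2 - 4)/(w^2 + 12*w + 35)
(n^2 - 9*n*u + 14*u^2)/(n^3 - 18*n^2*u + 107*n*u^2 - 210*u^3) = (n - 2*u)/(n^2 - 11*n*u + 30*u^2)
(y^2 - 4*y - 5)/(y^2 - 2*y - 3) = (y - 5)/(y - 3)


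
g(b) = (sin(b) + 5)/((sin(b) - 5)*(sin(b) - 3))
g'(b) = cos(b)/((sin(b) - 5)*(sin(b) - 3)) - (sin(b) + 5)*cos(b)/((sin(b) - 5)*(sin(b) - 3)^2) - (sin(b) + 5)*cos(b)/((sin(b) - 5)^2*(sin(b) - 3)) = (-10*sin(b) + cos(b)^2 + 54)*cos(b)/((sin(b) - 5)^2*(sin(b) - 3)^2)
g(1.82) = 0.73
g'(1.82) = -0.16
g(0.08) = 0.35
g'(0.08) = 0.26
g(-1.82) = 0.17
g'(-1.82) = -0.03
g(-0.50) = 0.24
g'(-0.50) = 0.14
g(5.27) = 0.18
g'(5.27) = 0.07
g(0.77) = 0.57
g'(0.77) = 0.35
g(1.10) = 0.68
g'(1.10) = 0.27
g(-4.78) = 0.75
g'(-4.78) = 0.05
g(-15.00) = 0.21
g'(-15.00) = -0.11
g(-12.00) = 0.50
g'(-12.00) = 0.34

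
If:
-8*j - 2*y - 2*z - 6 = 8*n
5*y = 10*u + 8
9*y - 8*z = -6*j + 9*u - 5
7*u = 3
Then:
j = 4*z/3 - 407/105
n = 211/84 - 19*z/12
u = 3/7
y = 86/35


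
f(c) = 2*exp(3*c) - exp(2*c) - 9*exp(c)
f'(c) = 6*exp(3*c) - 2*exp(2*c) - 9*exp(c)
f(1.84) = 402.95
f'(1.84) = 1361.85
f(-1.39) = -2.27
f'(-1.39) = -2.27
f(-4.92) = -0.07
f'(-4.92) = -0.07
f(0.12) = -8.55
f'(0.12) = -4.09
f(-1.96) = -1.28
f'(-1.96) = -1.29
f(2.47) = 3058.68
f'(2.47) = 9528.62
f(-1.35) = -2.37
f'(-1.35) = -2.36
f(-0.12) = -7.37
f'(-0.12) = -5.37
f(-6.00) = -0.02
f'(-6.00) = -0.02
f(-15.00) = 0.00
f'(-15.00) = 0.00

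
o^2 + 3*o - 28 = (o - 4)*(o + 7)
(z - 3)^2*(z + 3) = z^3 - 3*z^2 - 9*z + 27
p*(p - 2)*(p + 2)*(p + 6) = p^4 + 6*p^3 - 4*p^2 - 24*p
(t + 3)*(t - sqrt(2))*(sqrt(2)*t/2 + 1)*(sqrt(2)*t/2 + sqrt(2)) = t^4/2 + 5*t^3/2 + 2*t^2 - 5*t - 6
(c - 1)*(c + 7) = c^2 + 6*c - 7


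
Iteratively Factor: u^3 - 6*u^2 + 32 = (u + 2)*(u^2 - 8*u + 16) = (u - 4)*(u + 2)*(u - 4)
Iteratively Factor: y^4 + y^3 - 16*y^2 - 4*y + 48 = (y + 4)*(y^3 - 3*y^2 - 4*y + 12) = (y + 2)*(y + 4)*(y^2 - 5*y + 6) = (y - 2)*(y + 2)*(y + 4)*(y - 3)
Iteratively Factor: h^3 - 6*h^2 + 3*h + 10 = (h + 1)*(h^2 - 7*h + 10) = (h - 5)*(h + 1)*(h - 2)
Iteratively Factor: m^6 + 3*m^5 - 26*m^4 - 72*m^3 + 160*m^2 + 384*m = (m - 4)*(m^5 + 7*m^4 + 2*m^3 - 64*m^2 - 96*m) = m*(m - 4)*(m^4 + 7*m^3 + 2*m^2 - 64*m - 96) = m*(m - 4)*(m + 4)*(m^3 + 3*m^2 - 10*m - 24) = m*(m - 4)*(m + 4)^2*(m^2 - m - 6) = m*(m - 4)*(m + 2)*(m + 4)^2*(m - 3)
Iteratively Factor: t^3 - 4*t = (t + 2)*(t^2 - 2*t) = (t - 2)*(t + 2)*(t)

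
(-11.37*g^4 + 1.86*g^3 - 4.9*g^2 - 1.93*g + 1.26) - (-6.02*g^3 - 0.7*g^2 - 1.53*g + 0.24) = -11.37*g^4 + 7.88*g^3 - 4.2*g^2 - 0.4*g + 1.02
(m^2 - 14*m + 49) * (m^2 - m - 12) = m^4 - 15*m^3 + 51*m^2 + 119*m - 588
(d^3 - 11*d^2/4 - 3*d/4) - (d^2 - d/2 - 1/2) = d^3 - 15*d^2/4 - d/4 + 1/2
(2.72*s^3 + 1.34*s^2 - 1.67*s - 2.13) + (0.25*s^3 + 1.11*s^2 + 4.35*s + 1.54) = 2.97*s^3 + 2.45*s^2 + 2.68*s - 0.59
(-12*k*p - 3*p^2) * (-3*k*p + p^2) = 36*k^2*p^2 - 3*k*p^3 - 3*p^4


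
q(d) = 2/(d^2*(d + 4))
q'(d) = -2/(d^2*(d + 4)^2) - 4/(d^3*(d + 4))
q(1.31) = 0.22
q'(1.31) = -0.38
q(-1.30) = 0.44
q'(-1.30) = 0.51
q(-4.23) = -0.49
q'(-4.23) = -2.34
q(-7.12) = -0.01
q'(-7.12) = -0.01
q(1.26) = 0.24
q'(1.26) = -0.43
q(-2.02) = 0.25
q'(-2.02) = 0.12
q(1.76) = 0.11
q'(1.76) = -0.15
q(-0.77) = 1.04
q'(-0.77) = 2.39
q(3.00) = 0.03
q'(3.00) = -0.03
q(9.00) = 0.00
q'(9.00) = 0.00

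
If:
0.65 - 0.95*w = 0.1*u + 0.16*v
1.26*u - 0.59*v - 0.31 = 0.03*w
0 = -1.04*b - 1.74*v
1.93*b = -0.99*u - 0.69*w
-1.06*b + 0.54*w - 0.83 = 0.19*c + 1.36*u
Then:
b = -0.41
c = -3.06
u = 0.37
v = 0.24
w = 0.60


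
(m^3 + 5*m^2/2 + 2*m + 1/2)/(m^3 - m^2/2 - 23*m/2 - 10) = (2*m^2 + 3*m + 1)/(2*m^2 - 3*m - 20)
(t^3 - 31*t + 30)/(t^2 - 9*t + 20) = (t^2 + 5*t - 6)/(t - 4)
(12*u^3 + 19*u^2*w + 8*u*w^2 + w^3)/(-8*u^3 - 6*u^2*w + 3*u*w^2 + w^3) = (-3*u - w)/(2*u - w)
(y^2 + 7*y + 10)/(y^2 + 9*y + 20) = (y + 2)/(y + 4)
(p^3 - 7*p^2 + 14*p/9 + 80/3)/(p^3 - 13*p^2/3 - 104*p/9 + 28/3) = (9*p^2 - 9*p - 40)/(9*p^2 + 15*p - 14)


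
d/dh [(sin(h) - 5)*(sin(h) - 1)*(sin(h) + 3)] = (3*sin(h)^2 - 6*sin(h) - 13)*cos(h)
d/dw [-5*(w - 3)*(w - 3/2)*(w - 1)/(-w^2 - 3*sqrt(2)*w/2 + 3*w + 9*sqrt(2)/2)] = 5*(4*w^2 + 12*sqrt(2)*w - 15*sqrt(2) - 6)/(2*(2*w^2 + 6*sqrt(2)*w + 9))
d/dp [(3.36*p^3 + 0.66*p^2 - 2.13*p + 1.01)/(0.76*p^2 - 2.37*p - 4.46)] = (2.5536*p^4 - 15.9264*p^3 - 44.9022*p^2 - 7.4224*p + 11.8935)/(0.5776*p^4 - 3.6024*p^3 - 1.1623*p^2 + 21.1404*p + 19.8916)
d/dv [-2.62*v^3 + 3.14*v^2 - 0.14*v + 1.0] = -7.86*v^2 + 6.28*v - 0.14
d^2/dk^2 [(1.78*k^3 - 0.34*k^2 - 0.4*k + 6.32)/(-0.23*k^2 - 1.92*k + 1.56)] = (1.11022302462516e-16*k^5 - 14.65888*k^3 + 30.71472*k^2 - 41.8752*k - 47.08032)/(0.012167*k^6 + 0.304704*k^5 + 2.296044*k^4 + 2.944512*k^3 - 15.573168*k^2 + 14.017536*k - 3.796416)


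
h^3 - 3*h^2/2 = h^2*(h - 3/2)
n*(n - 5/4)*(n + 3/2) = n^3 + n^2/4 - 15*n/8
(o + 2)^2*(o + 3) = o^3 + 7*o^2 + 16*o + 12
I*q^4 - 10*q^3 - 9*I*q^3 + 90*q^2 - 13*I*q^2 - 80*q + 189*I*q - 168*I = (q - 8)*(q + 3*I)*(q + 7*I)*(I*q - I)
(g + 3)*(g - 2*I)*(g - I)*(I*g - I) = I*g^4 + 3*g^3 + 2*I*g^3 + 6*g^2 - 5*I*g^2 - 9*g - 4*I*g + 6*I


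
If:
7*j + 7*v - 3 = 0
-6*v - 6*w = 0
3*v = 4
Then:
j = -19/21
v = 4/3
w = -4/3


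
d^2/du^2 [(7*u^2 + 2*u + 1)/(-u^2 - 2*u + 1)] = 8*(3*u^3 - 6*u^2 - 3*u - 4)/(u^6 + 6*u^5 + 9*u^4 - 4*u^3 - 9*u^2 + 6*u - 1)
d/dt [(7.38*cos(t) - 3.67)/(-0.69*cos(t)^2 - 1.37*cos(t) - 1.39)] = (-5.0922*cos(t)^2 + 5.0646*cos(t) + 15.2861)*sin(t)/(0.4761*cos(t)^4 + 1.8906*cos(t)^3 + 3.7951*cos(t)^2 + 3.8086*cos(t) + 1.9321)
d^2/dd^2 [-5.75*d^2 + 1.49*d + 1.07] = -11.5000000000000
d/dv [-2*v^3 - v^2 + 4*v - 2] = -6*v^2 - 2*v + 4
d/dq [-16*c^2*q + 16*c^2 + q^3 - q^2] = -16*c^2 + 3*q^2 - 2*q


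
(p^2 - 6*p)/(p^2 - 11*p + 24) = p*(p - 6)/(p^2 - 11*p + 24)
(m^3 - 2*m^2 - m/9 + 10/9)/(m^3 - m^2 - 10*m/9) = (m - 1)/m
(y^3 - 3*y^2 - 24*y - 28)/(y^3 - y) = (y^3 - 3*y^2 - 24*y - 28)/(y^3 - y)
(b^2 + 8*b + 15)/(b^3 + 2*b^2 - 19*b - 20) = (b + 3)/(b^2 - 3*b - 4)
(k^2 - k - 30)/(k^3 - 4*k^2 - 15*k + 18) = (k + 5)/(k^2 + 2*k - 3)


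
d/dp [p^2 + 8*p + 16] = 2*p + 8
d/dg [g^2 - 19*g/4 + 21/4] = 2*g - 19/4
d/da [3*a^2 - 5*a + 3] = 6*a - 5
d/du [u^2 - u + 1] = 2*u - 1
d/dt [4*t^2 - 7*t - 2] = 8*t - 7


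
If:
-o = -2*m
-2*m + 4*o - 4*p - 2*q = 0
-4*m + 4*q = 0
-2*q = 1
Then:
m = -1/2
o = -1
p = -1/2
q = -1/2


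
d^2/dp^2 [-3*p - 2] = 0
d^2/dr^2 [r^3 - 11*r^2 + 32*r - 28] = 6*r - 22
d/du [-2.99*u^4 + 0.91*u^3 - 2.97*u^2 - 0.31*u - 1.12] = -11.96*u^3 + 2.73*u^2 - 5.94*u - 0.31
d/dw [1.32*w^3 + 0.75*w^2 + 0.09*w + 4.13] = 3.96*w^2 + 1.5*w + 0.09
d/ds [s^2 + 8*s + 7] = 2*s + 8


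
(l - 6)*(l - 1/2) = l^2 - 13*l/2 + 3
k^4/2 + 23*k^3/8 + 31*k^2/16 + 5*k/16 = k*(k/2 + 1/4)*(k + 1/4)*(k + 5)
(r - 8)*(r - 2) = r^2 - 10*r + 16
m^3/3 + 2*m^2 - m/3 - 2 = (m/3 + 1/3)*(m - 1)*(m + 6)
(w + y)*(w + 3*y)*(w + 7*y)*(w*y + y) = w^4*y + 11*w^3*y^2 + w^3*y + 31*w^2*y^3 + 11*w^2*y^2 + 21*w*y^4 + 31*w*y^3 + 21*y^4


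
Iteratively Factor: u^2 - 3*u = (u - 3)*(u)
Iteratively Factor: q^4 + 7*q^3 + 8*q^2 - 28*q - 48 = (q - 2)*(q^3 + 9*q^2 + 26*q + 24) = (q - 2)*(q + 4)*(q^2 + 5*q + 6) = (q - 2)*(q + 2)*(q + 4)*(q + 3)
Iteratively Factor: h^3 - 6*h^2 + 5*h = (h)*(h^2 - 6*h + 5) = h*(h - 1)*(h - 5)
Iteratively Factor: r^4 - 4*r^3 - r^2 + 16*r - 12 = (r - 3)*(r^3 - r^2 - 4*r + 4) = (r - 3)*(r + 2)*(r^2 - 3*r + 2) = (r - 3)*(r - 2)*(r + 2)*(r - 1)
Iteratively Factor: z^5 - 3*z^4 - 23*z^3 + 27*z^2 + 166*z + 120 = (z + 1)*(z^4 - 4*z^3 - 19*z^2 + 46*z + 120) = (z - 5)*(z + 1)*(z^3 + z^2 - 14*z - 24) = (z - 5)*(z + 1)*(z + 3)*(z^2 - 2*z - 8) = (z - 5)*(z + 1)*(z + 2)*(z + 3)*(z - 4)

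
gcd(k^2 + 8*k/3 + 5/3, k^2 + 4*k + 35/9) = k + 5/3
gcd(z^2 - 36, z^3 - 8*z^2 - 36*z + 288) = z^2 - 36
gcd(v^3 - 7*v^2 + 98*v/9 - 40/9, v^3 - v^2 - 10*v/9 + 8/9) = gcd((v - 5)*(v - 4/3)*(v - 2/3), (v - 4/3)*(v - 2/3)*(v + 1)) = v^2 - 2*v + 8/9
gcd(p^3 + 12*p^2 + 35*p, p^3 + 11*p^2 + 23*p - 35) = p^2 + 12*p + 35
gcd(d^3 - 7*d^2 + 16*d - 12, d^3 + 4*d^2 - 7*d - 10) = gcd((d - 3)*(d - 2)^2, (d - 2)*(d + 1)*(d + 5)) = d - 2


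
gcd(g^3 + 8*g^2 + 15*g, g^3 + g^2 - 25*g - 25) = g + 5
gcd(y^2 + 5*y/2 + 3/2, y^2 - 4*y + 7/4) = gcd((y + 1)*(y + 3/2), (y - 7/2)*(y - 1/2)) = 1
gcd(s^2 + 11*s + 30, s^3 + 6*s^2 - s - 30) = s + 5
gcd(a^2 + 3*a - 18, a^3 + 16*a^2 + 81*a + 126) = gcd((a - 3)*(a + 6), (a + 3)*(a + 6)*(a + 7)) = a + 6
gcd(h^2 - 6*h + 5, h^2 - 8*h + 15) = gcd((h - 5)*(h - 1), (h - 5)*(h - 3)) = h - 5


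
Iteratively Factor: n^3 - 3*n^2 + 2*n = (n - 1)*(n^2 - 2*n) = (n - 2)*(n - 1)*(n)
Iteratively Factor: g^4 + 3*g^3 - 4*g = (g)*(g^3 + 3*g^2 - 4) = g*(g + 2)*(g^2 + g - 2) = g*(g - 1)*(g + 2)*(g + 2)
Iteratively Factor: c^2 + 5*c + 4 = (c + 4)*(c + 1)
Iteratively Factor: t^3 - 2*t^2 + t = (t - 1)*(t^2 - t) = t*(t - 1)*(t - 1)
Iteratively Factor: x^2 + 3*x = (x + 3)*(x)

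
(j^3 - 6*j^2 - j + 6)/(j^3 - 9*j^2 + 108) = (j^2 - 1)/(j^2 - 3*j - 18)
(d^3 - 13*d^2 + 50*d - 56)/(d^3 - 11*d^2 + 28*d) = (d - 2)/d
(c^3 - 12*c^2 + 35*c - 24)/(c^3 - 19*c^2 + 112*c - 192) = (c - 1)/(c - 8)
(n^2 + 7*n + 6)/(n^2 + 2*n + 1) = (n + 6)/(n + 1)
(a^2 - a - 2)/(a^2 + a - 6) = (a + 1)/(a + 3)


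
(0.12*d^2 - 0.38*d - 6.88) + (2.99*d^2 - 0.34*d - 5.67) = 3.11*d^2 - 0.72*d - 12.55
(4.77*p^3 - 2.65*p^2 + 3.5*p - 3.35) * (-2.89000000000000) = -13.7853*p^3 + 7.6585*p^2 - 10.115*p + 9.6815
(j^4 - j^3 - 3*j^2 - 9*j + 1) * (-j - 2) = -j^5 - j^4 + 5*j^3 + 15*j^2 + 17*j - 2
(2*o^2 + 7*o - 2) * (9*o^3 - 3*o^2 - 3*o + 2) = 18*o^5 + 57*o^4 - 45*o^3 - 11*o^2 + 20*o - 4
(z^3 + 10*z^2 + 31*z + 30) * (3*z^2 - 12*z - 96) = 3*z^5 + 18*z^4 - 123*z^3 - 1242*z^2 - 3336*z - 2880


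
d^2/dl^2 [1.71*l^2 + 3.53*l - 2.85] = 3.42000000000000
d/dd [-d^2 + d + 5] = 1 - 2*d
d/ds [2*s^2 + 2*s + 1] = 4*s + 2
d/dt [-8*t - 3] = -8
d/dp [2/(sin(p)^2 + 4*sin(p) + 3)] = -4*(sin(p) + 2)*cos(p)/(sin(p)^2 + 4*sin(p) + 3)^2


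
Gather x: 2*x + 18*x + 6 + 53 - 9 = 20*x + 50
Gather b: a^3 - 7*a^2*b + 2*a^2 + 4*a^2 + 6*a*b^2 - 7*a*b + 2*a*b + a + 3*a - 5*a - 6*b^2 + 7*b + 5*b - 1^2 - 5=a^3 + 6*a^2 - a + b^2*(6*a - 6) + b*(-7*a^2 - 5*a + 12) - 6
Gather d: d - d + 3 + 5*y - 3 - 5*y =0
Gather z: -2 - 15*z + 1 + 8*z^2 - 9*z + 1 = 8*z^2 - 24*z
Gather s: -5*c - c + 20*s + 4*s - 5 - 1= -6*c + 24*s - 6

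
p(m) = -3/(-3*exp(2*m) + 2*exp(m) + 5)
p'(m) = -3*(6*exp(2*m) - 2*exp(m))/(-3*exp(2*m) + 2*exp(m) + 5)^2 = (6 - 18*exp(m))*exp(m)/(-3*exp(2*m) + 2*exp(m) + 5)^2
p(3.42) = 0.00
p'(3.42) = -0.00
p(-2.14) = -0.58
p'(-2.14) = 0.02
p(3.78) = 0.00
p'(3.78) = -0.00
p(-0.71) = -0.57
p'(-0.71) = -0.05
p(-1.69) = -0.57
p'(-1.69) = 0.02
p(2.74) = 0.00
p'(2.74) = -0.01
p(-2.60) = -0.58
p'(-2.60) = 0.01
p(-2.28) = -0.58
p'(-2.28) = 0.02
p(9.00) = 0.00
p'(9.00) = 0.00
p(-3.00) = -0.59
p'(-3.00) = 0.01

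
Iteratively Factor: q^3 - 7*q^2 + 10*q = (q - 5)*(q^2 - 2*q) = q*(q - 5)*(q - 2)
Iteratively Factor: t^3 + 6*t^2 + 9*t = (t + 3)*(t^2 + 3*t) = (t + 3)^2*(t)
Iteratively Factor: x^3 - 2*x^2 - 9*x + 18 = (x - 2)*(x^2 - 9) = (x - 2)*(x + 3)*(x - 3)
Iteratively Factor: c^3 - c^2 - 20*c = (c - 5)*(c^2 + 4*c) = (c - 5)*(c + 4)*(c)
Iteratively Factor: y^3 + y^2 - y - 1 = (y - 1)*(y^2 + 2*y + 1) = (y - 1)*(y + 1)*(y + 1)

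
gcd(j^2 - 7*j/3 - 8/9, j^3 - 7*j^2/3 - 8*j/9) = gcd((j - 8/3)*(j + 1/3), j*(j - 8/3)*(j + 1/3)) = j^2 - 7*j/3 - 8/9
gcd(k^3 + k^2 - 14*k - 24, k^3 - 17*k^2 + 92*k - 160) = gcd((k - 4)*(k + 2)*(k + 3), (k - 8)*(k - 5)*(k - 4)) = k - 4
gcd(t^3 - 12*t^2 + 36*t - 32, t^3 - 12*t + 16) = t^2 - 4*t + 4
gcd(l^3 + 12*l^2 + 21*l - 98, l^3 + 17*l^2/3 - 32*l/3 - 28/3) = l^2 + 5*l - 14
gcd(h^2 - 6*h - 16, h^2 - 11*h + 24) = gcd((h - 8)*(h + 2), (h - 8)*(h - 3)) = h - 8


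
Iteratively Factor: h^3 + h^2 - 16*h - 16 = (h + 1)*(h^2 - 16) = (h + 1)*(h + 4)*(h - 4)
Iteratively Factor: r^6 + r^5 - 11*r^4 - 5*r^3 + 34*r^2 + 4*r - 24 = (r - 2)*(r^5 + 3*r^4 - 5*r^3 - 15*r^2 + 4*r + 12) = (r - 2)*(r + 3)*(r^4 - 5*r^2 + 4) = (r - 2)*(r + 2)*(r + 3)*(r^3 - 2*r^2 - r + 2) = (r - 2)*(r + 1)*(r + 2)*(r + 3)*(r^2 - 3*r + 2) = (r - 2)^2*(r + 1)*(r + 2)*(r + 3)*(r - 1)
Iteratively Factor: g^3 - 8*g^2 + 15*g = (g - 5)*(g^2 - 3*g) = (g - 5)*(g - 3)*(g)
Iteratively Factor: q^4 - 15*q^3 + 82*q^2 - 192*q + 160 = (q - 5)*(q^3 - 10*q^2 + 32*q - 32) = (q - 5)*(q - 2)*(q^2 - 8*q + 16) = (q - 5)*(q - 4)*(q - 2)*(q - 4)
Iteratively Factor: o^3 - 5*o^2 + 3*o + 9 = (o - 3)*(o^2 - 2*o - 3) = (o - 3)*(o + 1)*(o - 3)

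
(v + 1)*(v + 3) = v^2 + 4*v + 3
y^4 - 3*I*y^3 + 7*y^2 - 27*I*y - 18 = (y - 3*I)*(y - 2*I)*(y - I)*(y + 3*I)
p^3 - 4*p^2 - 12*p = p*(p - 6)*(p + 2)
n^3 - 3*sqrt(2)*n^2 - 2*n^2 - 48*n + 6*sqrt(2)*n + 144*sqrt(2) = (n - 8)*(n + 6)*(n - 3*sqrt(2))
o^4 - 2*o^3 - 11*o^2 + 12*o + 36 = (o - 3)^2*(o + 2)^2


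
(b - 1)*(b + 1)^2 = b^3 + b^2 - b - 1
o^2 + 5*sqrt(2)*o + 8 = (o + sqrt(2))*(o + 4*sqrt(2))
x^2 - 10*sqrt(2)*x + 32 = (x - 8*sqrt(2))*(x - 2*sqrt(2))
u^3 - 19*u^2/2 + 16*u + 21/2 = (u - 7)*(u - 3)*(u + 1/2)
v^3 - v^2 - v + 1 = (v - 1)^2*(v + 1)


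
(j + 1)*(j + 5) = j^2 + 6*j + 5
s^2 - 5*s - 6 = (s - 6)*(s + 1)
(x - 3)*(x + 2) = x^2 - x - 6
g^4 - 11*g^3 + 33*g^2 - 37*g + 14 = (g - 7)*(g - 2)*(g - 1)^2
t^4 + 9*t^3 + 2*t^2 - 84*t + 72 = (t - 2)*(t - 1)*(t + 6)^2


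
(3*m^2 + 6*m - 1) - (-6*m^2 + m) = 9*m^2 + 5*m - 1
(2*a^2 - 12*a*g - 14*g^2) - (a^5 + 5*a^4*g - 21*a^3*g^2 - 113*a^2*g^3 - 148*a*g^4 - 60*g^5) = -a^5 - 5*a^4*g + 21*a^3*g^2 + 113*a^2*g^3 + 2*a^2 + 148*a*g^4 - 12*a*g + 60*g^5 - 14*g^2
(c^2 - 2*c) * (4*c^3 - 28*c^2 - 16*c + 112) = 4*c^5 - 36*c^4 + 40*c^3 + 144*c^2 - 224*c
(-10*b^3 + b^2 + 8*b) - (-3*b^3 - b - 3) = -7*b^3 + b^2 + 9*b + 3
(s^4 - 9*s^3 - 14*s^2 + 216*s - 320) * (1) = s^4 - 9*s^3 - 14*s^2 + 216*s - 320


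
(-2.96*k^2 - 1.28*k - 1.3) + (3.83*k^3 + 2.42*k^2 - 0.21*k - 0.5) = 3.83*k^3 - 0.54*k^2 - 1.49*k - 1.8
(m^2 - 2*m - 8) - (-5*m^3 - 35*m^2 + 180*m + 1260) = 5*m^3 + 36*m^2 - 182*m - 1268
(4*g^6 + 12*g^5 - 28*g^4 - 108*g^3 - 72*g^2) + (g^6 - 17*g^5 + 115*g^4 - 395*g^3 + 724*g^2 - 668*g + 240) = 5*g^6 - 5*g^5 + 87*g^4 - 503*g^3 + 652*g^2 - 668*g + 240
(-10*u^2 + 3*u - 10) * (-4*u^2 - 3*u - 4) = 40*u^4 + 18*u^3 + 71*u^2 + 18*u + 40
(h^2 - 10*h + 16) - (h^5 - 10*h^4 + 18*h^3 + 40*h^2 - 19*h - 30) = -h^5 + 10*h^4 - 18*h^3 - 39*h^2 + 9*h + 46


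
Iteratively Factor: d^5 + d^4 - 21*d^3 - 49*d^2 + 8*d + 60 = (d + 2)*(d^4 - d^3 - 19*d^2 - 11*d + 30) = (d - 1)*(d + 2)*(d^3 - 19*d - 30) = (d - 5)*(d - 1)*(d + 2)*(d^2 + 5*d + 6) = (d - 5)*(d - 1)*(d + 2)*(d + 3)*(d + 2)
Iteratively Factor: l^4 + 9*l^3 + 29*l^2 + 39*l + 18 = (l + 1)*(l^3 + 8*l^2 + 21*l + 18) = (l + 1)*(l + 3)*(l^2 + 5*l + 6) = (l + 1)*(l + 2)*(l + 3)*(l + 3)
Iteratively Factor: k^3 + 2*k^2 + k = (k)*(k^2 + 2*k + 1) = k*(k + 1)*(k + 1)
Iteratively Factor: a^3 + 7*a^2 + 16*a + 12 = (a + 3)*(a^2 + 4*a + 4) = (a + 2)*(a + 3)*(a + 2)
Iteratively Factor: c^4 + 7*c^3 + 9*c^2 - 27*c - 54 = (c + 3)*(c^3 + 4*c^2 - 3*c - 18) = (c + 3)^2*(c^2 + c - 6) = (c + 3)^3*(c - 2)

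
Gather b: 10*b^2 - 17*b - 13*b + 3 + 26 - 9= 10*b^2 - 30*b + 20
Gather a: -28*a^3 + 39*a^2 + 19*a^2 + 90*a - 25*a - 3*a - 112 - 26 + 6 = -28*a^3 + 58*a^2 + 62*a - 132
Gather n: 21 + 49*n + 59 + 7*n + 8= 56*n + 88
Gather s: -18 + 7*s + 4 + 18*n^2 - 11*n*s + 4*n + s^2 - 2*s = 18*n^2 + 4*n + s^2 + s*(5 - 11*n) - 14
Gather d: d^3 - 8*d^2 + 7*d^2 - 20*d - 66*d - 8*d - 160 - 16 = d^3 - d^2 - 94*d - 176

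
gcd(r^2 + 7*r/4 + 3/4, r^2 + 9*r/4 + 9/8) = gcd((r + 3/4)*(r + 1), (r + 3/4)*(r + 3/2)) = r + 3/4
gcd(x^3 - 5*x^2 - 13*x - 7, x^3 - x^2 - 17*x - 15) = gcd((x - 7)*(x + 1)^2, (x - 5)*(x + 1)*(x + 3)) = x + 1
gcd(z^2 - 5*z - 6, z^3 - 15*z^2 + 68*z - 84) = z - 6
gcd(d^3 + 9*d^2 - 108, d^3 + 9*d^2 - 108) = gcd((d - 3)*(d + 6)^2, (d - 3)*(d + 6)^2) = d^3 + 9*d^2 - 108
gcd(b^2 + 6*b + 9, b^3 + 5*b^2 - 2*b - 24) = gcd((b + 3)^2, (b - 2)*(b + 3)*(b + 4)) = b + 3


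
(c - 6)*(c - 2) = c^2 - 8*c + 12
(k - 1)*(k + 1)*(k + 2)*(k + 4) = k^4 + 6*k^3 + 7*k^2 - 6*k - 8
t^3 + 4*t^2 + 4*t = t*(t + 2)^2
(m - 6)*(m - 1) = m^2 - 7*m + 6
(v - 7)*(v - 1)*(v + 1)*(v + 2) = v^4 - 5*v^3 - 15*v^2 + 5*v + 14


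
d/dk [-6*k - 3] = -6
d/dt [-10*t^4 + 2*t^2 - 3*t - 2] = -40*t^3 + 4*t - 3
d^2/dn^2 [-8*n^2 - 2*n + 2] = -16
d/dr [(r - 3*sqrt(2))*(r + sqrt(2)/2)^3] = (r - 17*sqrt(2)/8)*(2*r + sqrt(2))^2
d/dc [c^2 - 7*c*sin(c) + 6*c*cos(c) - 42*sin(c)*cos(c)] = -6*c*sin(c) - 7*c*cos(c) + 2*c - 7*sin(c) + 6*cos(c) - 42*cos(2*c)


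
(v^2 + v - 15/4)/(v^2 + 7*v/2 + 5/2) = (v - 3/2)/(v + 1)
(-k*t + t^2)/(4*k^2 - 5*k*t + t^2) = t/(-4*k + t)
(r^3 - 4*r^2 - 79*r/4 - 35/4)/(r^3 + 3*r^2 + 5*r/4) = (r - 7)/r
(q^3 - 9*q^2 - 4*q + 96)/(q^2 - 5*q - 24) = q - 4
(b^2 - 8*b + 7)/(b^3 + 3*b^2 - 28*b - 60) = (b^2 - 8*b + 7)/(b^3 + 3*b^2 - 28*b - 60)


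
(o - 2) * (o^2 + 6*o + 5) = o^3 + 4*o^2 - 7*o - 10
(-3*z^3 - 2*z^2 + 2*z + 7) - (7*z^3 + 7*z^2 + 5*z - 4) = -10*z^3 - 9*z^2 - 3*z + 11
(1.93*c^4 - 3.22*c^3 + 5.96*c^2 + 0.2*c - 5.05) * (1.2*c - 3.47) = 2.316*c^5 - 10.5611*c^4 + 18.3254*c^3 - 20.4412*c^2 - 6.754*c + 17.5235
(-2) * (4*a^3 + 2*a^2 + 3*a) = -8*a^3 - 4*a^2 - 6*a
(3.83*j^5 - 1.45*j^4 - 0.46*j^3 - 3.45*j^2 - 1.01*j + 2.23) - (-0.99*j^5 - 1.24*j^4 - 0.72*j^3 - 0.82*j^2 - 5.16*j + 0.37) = 4.82*j^5 - 0.21*j^4 + 0.26*j^3 - 2.63*j^2 + 4.15*j + 1.86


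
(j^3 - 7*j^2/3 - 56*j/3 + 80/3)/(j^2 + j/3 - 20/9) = 3*(j^2 - j - 20)/(3*j + 5)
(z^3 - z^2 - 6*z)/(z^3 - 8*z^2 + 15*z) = (z + 2)/(z - 5)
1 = 1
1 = 1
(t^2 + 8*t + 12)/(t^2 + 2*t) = (t + 6)/t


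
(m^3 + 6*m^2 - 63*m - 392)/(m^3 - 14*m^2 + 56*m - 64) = (m^2 + 14*m + 49)/(m^2 - 6*m + 8)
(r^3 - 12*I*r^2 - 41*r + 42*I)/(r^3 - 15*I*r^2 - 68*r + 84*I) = (r - 3*I)/(r - 6*I)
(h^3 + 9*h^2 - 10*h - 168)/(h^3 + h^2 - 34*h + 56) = (h + 6)/(h - 2)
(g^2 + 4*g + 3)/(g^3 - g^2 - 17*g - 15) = 1/(g - 5)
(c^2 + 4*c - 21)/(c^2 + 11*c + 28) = (c - 3)/(c + 4)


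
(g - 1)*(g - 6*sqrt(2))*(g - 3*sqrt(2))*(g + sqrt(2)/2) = g^4 - 17*sqrt(2)*g^3/2 - g^3 + 17*sqrt(2)*g^2/2 + 27*g^2 - 27*g + 18*sqrt(2)*g - 18*sqrt(2)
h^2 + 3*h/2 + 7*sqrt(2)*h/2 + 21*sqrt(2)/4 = (h + 3/2)*(h + 7*sqrt(2)/2)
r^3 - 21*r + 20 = (r - 4)*(r - 1)*(r + 5)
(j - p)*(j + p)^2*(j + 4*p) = j^4 + 5*j^3*p + 3*j^2*p^2 - 5*j*p^3 - 4*p^4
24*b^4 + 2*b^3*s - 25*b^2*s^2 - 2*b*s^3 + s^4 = (-6*b + s)*(-b + s)*(b + s)*(4*b + s)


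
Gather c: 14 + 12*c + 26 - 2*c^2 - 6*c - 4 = -2*c^2 + 6*c + 36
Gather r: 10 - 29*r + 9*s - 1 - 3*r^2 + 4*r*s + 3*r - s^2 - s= -3*r^2 + r*(4*s - 26) - s^2 + 8*s + 9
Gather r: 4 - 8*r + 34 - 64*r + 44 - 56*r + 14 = 96 - 128*r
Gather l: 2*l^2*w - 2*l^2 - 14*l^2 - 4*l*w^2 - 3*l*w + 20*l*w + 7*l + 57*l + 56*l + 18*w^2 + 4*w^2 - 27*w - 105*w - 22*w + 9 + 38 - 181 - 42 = l^2*(2*w - 16) + l*(-4*w^2 + 17*w + 120) + 22*w^2 - 154*w - 176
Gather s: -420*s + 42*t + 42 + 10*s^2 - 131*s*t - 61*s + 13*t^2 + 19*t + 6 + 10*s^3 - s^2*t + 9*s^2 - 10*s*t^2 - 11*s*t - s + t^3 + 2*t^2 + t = 10*s^3 + s^2*(19 - t) + s*(-10*t^2 - 142*t - 482) + t^3 + 15*t^2 + 62*t + 48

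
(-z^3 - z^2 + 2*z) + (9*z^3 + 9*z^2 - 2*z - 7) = 8*z^3 + 8*z^2 - 7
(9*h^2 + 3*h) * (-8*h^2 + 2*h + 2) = -72*h^4 - 6*h^3 + 24*h^2 + 6*h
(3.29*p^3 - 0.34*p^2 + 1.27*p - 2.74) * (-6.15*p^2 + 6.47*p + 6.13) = -20.2335*p^5 + 23.3773*p^4 + 10.1574*p^3 + 22.9837*p^2 - 9.9427*p - 16.7962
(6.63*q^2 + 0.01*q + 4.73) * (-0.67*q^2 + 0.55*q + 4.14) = -4.4421*q^4 + 3.6398*q^3 + 24.2846*q^2 + 2.6429*q + 19.5822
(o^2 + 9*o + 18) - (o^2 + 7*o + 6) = 2*o + 12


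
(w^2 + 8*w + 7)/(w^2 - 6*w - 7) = (w + 7)/(w - 7)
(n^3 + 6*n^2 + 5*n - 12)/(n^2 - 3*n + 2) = (n^2 + 7*n + 12)/(n - 2)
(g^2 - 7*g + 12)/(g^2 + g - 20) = (g - 3)/(g + 5)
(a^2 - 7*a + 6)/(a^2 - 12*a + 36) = (a - 1)/(a - 6)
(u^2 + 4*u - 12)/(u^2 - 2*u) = (u + 6)/u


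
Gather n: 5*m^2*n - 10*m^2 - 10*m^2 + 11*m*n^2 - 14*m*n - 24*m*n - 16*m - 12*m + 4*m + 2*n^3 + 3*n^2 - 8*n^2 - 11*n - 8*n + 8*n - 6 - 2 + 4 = -20*m^2 - 24*m + 2*n^3 + n^2*(11*m - 5) + n*(5*m^2 - 38*m - 11) - 4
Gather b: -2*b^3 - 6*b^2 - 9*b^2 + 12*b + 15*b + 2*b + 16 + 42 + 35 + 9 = -2*b^3 - 15*b^2 + 29*b + 102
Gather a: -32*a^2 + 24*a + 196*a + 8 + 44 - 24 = -32*a^2 + 220*a + 28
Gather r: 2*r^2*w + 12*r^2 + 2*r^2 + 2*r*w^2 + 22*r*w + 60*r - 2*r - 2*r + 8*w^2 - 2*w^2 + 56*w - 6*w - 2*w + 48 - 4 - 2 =r^2*(2*w + 14) + r*(2*w^2 + 22*w + 56) + 6*w^2 + 48*w + 42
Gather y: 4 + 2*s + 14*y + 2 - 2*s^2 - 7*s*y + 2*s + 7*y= -2*s^2 + 4*s + y*(21 - 7*s) + 6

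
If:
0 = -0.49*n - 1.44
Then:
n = -2.94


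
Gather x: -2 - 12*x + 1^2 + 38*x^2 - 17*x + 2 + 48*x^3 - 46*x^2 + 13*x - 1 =48*x^3 - 8*x^2 - 16*x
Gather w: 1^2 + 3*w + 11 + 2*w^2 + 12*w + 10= 2*w^2 + 15*w + 22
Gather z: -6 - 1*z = -z - 6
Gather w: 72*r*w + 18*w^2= 72*r*w + 18*w^2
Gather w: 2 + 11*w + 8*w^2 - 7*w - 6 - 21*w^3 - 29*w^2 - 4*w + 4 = -21*w^3 - 21*w^2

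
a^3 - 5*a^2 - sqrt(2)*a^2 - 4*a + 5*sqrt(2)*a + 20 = (a - 5)*(a - 2*sqrt(2))*(a + sqrt(2))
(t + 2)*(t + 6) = t^2 + 8*t + 12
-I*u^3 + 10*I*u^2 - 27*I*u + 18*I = (u - 6)*(u - 3)*(-I*u + I)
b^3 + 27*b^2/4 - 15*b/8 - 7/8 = (b - 1/2)*(b + 1/4)*(b + 7)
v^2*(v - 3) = v^3 - 3*v^2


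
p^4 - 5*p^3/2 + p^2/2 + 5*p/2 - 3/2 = (p - 3/2)*(p - 1)^2*(p + 1)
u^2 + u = u*(u + 1)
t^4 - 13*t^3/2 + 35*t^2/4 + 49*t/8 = t*(t - 7/2)^2*(t + 1/2)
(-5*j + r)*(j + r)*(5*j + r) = -25*j^3 - 25*j^2*r + j*r^2 + r^3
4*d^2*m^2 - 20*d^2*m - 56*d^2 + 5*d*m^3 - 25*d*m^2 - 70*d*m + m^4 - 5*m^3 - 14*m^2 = (d + m)*(4*d + m)*(m - 7)*(m + 2)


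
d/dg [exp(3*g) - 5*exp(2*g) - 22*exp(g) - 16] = (3*exp(2*g) - 10*exp(g) - 22)*exp(g)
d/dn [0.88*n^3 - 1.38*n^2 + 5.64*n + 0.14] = 2.64*n^2 - 2.76*n + 5.64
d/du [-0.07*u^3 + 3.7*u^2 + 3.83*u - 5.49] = -0.21*u^2 + 7.4*u + 3.83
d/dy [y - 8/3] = 1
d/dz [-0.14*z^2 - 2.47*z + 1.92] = -0.28*z - 2.47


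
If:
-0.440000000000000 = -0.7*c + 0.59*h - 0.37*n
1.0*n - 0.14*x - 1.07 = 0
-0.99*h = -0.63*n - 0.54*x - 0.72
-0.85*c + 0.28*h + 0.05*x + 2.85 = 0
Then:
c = 7.38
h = 9.85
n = 2.93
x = 13.30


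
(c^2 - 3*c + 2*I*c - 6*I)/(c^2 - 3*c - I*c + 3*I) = (c + 2*I)/(c - I)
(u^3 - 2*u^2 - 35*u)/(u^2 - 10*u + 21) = u*(u + 5)/(u - 3)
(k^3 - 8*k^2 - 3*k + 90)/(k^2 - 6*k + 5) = (k^2 - 3*k - 18)/(k - 1)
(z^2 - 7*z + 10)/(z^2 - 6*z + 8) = (z - 5)/(z - 4)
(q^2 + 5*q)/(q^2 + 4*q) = (q + 5)/(q + 4)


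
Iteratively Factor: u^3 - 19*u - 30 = (u + 3)*(u^2 - 3*u - 10) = (u + 2)*(u + 3)*(u - 5)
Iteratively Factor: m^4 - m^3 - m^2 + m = (m - 1)*(m^3 - m) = (m - 1)^2*(m^2 + m) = (m - 1)^2*(m + 1)*(m)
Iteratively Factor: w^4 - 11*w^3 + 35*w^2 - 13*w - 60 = (w + 1)*(w^3 - 12*w^2 + 47*w - 60) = (w - 5)*(w + 1)*(w^2 - 7*w + 12) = (w - 5)*(w - 4)*(w + 1)*(w - 3)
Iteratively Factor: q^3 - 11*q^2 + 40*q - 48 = (q - 4)*(q^2 - 7*q + 12) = (q - 4)*(q - 3)*(q - 4)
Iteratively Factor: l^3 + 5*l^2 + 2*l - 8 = (l + 2)*(l^2 + 3*l - 4) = (l - 1)*(l + 2)*(l + 4)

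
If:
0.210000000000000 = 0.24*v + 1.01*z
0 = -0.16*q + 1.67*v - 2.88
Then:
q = -43.9244791666667*z - 8.8671875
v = 0.875 - 4.20833333333333*z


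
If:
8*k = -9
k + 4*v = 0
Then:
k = -9/8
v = 9/32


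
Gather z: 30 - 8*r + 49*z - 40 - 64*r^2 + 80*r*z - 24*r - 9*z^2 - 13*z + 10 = -64*r^2 - 32*r - 9*z^2 + z*(80*r + 36)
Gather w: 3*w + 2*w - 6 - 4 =5*w - 10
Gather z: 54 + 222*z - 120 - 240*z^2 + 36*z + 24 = -240*z^2 + 258*z - 42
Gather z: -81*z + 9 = 9 - 81*z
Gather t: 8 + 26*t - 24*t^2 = -24*t^2 + 26*t + 8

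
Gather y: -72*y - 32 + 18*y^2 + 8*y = 18*y^2 - 64*y - 32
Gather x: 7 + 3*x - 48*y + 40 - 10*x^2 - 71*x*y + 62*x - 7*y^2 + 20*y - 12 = -10*x^2 + x*(65 - 71*y) - 7*y^2 - 28*y + 35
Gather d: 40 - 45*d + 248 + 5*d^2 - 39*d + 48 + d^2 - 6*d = 6*d^2 - 90*d + 336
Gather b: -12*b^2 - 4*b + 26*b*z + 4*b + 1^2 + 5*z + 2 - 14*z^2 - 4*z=-12*b^2 + 26*b*z - 14*z^2 + z + 3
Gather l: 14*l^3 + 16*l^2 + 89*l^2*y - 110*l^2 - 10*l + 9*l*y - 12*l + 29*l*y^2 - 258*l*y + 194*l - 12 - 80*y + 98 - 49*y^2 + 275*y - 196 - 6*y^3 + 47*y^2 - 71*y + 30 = 14*l^3 + l^2*(89*y - 94) + l*(29*y^2 - 249*y + 172) - 6*y^3 - 2*y^2 + 124*y - 80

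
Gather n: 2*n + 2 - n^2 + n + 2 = -n^2 + 3*n + 4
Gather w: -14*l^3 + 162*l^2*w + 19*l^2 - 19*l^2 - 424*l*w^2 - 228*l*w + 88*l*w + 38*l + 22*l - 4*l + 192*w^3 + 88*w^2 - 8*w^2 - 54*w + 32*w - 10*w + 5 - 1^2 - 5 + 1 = -14*l^3 + 56*l + 192*w^3 + w^2*(80 - 424*l) + w*(162*l^2 - 140*l - 32)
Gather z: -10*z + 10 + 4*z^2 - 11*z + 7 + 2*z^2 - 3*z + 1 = 6*z^2 - 24*z + 18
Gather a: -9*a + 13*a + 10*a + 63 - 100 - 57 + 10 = 14*a - 84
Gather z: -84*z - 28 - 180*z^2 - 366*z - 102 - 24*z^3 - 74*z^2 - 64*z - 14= -24*z^3 - 254*z^2 - 514*z - 144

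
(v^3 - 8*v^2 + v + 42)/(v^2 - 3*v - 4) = (-v^3 + 8*v^2 - v - 42)/(-v^2 + 3*v + 4)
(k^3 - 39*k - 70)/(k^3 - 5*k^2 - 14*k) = (k + 5)/k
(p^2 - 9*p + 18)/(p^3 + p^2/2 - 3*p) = 2*(p^2 - 9*p + 18)/(p*(2*p^2 + p - 6))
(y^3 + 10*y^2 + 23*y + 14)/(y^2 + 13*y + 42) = (y^2 + 3*y + 2)/(y + 6)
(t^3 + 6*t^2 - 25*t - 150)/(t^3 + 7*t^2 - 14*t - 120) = (t - 5)/(t - 4)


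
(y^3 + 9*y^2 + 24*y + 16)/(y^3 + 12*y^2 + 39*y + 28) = (y + 4)/(y + 7)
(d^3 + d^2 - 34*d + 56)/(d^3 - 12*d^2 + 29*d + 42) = (d^3 + d^2 - 34*d + 56)/(d^3 - 12*d^2 + 29*d + 42)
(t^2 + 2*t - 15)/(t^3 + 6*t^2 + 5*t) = (t - 3)/(t*(t + 1))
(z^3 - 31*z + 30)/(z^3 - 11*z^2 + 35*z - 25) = (z + 6)/(z - 5)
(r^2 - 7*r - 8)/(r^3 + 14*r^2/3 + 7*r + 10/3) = 3*(r - 8)/(3*r^2 + 11*r + 10)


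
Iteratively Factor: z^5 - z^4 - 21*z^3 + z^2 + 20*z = (z - 1)*(z^4 - 21*z^2 - 20*z) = (z - 1)*(z + 4)*(z^3 - 4*z^2 - 5*z) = (z - 1)*(z + 1)*(z + 4)*(z^2 - 5*z) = z*(z - 1)*(z + 1)*(z + 4)*(z - 5)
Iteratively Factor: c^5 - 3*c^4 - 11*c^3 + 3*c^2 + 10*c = (c)*(c^4 - 3*c^3 - 11*c^2 + 3*c + 10) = c*(c + 2)*(c^3 - 5*c^2 - c + 5) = c*(c - 1)*(c + 2)*(c^2 - 4*c - 5) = c*(c - 1)*(c + 1)*(c + 2)*(c - 5)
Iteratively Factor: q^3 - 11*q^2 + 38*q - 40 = (q - 5)*(q^2 - 6*q + 8) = (q - 5)*(q - 2)*(q - 4)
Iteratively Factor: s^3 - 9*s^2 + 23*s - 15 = (s - 3)*(s^2 - 6*s + 5) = (s - 5)*(s - 3)*(s - 1)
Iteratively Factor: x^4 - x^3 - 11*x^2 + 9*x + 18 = (x - 2)*(x^3 + x^2 - 9*x - 9) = (x - 3)*(x - 2)*(x^2 + 4*x + 3) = (x - 3)*(x - 2)*(x + 3)*(x + 1)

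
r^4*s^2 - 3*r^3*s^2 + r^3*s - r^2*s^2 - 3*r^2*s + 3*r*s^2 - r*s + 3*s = (r - 3)*(r - 1)*(r*s + 1)*(r*s + s)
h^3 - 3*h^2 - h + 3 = (h - 3)*(h - 1)*(h + 1)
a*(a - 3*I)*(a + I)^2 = a^4 - I*a^3 + 5*a^2 + 3*I*a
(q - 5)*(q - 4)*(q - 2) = q^3 - 11*q^2 + 38*q - 40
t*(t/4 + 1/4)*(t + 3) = t^3/4 + t^2 + 3*t/4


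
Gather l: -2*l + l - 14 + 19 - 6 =-l - 1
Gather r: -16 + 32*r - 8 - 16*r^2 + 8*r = -16*r^2 + 40*r - 24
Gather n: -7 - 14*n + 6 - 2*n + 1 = -16*n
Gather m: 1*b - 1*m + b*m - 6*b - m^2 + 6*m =-5*b - m^2 + m*(b + 5)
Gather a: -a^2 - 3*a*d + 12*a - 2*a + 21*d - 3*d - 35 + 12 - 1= -a^2 + a*(10 - 3*d) + 18*d - 24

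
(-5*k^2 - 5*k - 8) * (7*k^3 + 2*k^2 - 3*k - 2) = -35*k^5 - 45*k^4 - 51*k^3 + 9*k^2 + 34*k + 16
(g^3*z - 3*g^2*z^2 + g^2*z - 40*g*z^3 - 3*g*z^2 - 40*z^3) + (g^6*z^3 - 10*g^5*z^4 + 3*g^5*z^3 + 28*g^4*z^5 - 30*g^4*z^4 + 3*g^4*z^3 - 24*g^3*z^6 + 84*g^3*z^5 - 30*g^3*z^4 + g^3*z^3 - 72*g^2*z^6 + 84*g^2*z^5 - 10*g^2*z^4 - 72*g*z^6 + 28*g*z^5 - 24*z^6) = g^6*z^3 - 10*g^5*z^4 + 3*g^5*z^3 + 28*g^4*z^5 - 30*g^4*z^4 + 3*g^4*z^3 - 24*g^3*z^6 + 84*g^3*z^5 - 30*g^3*z^4 + g^3*z^3 + g^3*z - 72*g^2*z^6 + 84*g^2*z^5 - 10*g^2*z^4 - 3*g^2*z^2 + g^2*z - 72*g*z^6 + 28*g*z^5 - 40*g*z^3 - 3*g*z^2 - 24*z^6 - 40*z^3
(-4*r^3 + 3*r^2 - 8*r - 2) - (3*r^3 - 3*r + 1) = -7*r^3 + 3*r^2 - 5*r - 3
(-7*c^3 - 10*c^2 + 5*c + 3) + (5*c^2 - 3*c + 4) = -7*c^3 - 5*c^2 + 2*c + 7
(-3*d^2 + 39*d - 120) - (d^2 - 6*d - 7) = -4*d^2 + 45*d - 113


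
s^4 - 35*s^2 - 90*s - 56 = (s - 7)*(s + 1)*(s + 2)*(s + 4)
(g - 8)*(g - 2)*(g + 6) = g^3 - 4*g^2 - 44*g + 96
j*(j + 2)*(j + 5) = j^3 + 7*j^2 + 10*j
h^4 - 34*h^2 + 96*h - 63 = (h - 3)^2*(h - 1)*(h + 7)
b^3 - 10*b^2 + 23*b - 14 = (b - 7)*(b - 2)*(b - 1)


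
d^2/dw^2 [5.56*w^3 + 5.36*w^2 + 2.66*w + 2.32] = 33.36*w + 10.72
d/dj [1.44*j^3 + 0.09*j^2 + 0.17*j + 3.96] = 4.32*j^2 + 0.18*j + 0.17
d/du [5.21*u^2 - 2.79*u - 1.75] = 10.42*u - 2.79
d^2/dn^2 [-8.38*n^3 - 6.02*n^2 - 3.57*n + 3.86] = -50.28*n - 12.04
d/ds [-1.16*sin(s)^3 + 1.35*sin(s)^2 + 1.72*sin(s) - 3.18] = (-3.48*sin(s)^2 + 2.7*sin(s) + 1.72)*cos(s)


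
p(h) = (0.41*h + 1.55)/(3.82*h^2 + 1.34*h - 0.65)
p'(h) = (-7.64*h - 1.34)*(0.41*h + 1.55)/(3.82*h^2 + 1.34*h - 0.65)^2 + 0.41/(3.82*h^2 + 1.34*h - 0.65) = (1.5662*h^2 + 0.5494*h - (0.41*h + 1.55)*(7.64*h + 1.34) - 0.2665)/(3.82*h^2 + 1.34*h - 0.65)^2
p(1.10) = 0.37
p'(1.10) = -0.58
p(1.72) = 0.17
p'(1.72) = -0.16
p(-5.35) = -0.01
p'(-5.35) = 0.00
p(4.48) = 0.04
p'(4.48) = -0.01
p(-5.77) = -0.01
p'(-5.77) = 0.00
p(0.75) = 0.74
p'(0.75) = -1.93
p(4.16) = 0.05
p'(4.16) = -0.02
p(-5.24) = -0.01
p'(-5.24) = 0.00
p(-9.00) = -0.01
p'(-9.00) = -0.00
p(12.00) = 0.01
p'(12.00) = -0.00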